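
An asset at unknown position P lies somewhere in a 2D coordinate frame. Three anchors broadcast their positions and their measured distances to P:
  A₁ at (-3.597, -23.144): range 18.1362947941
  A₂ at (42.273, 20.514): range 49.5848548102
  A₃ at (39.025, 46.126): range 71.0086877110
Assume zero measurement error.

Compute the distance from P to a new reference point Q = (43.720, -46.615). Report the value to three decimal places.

39.341

eq1: (x + 3.597)² + (y + 23.144)² = 18.1362947941²
eq2: (x − 42.273)² + (y − 20.514)² = 49.5848548102²
eq3: (x − 39.025)² + (y − 46.126)² = 71.0086877110²
eq1−eq3, eq1−eq2 (x²,y² cancel):
  85.244·x + 138.540·y = -1611.333186
  91.740·x + 87.316·y = -470.485058
det = 85.244·87.316 − 138.540·91.740 = -5266.494496
x = (-1611.333186·87.316 − 138.540·-470.485058) / -5266.494496 = 14.338602
y = (85.244·-470.485058 − -1611.333186·91.740) / -5266.494496 = -20.453392
|P − Q| = √((14.338602 − 43.720)² + (-20.453392 − -46.615)²) = 39.340771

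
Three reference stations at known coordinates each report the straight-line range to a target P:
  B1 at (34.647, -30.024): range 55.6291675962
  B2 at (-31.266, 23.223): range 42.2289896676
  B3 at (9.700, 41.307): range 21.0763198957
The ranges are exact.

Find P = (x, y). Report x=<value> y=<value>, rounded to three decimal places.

x=10.859 y=20.263

eq1: (x − 34.647)² + (y + 30.024)² = 55.6291675962²
eq2: (x + 31.266)² + (y − 23.223)² = 42.2289896676²
eq3: (x − 9.700)² + (y − 41.307)² = 21.0763198957²
eq3−eq2, eq3−eq1 (x²,y² cancel):
  -81.932·x − 36.168·y = -1622.564072
  49.894·x − 142.662·y = -2348.896091
det = -81.932·-142.662 − -36.168·49.894 = 13493.149176
x = (-1622.564072·-142.662 − -36.168·-2348.896091) / 13493.149176 = 10.859093
y = (-81.932·-2348.896091 − -1622.564072·49.894) / 13493.149176 = 20.262576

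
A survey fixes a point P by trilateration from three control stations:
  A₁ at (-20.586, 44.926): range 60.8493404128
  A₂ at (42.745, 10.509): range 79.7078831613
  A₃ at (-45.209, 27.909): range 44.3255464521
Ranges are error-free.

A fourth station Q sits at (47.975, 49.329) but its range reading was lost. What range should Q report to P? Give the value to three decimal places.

eq1: (x + 20.586)² + (y − 44.926)² = 60.8493404128²
eq2: (x − 42.745)² + (y − 10.509)² = 79.7078831613²
eq3: (x + 45.209)² + (y − 27.909)² = 44.3255464521²
eq2−eq3, eq2−eq1 (x²,y² cancel):
  -175.908·x + 34.800·y = 5273.784426
  -126.662·x + 68.834·y = 3155.259175
det = -175.908·68.834 − 34.800·-126.662 = -7700.613672
x = (5273.784426·68.834 − 34.800·3155.259175) / -7700.613672 = -32.882140
y = (-175.908·3155.259175 − 5273.784426·-126.662) / -7700.613672 = -14.668020
|P − Q| = √((-32.882140 − 47.975)² + (-14.668020 − 49.329)²) = 103.118842

103.119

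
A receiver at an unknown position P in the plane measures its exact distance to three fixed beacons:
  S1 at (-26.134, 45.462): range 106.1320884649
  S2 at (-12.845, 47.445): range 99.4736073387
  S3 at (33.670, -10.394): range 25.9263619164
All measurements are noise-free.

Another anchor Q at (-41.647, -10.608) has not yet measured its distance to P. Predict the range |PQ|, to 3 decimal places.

eq1: (x + 26.134)² + (y − 45.462)² = 106.1320884649²
eq2: (x + 12.845)² + (y − 47.445)² = 99.4736073387²
eq3: (x − 33.670)² + (y + 10.394)² = 25.9263619164²
eq1−eq3, eq1−eq2 (x²,y² cancel):
  119.608·x − 111.712·y = 9083.768696
  26.578·x + 3.966·y = 1035.264295
det = 119.608·3.966 − -111.712·26.578 = 3443.446864
x = (9083.768696·3.966 − -111.712·1035.264295) / 3443.446864 = 44.048210
y = (119.608·1035.264295 − 9083.768696·26.578) / 3443.446864 = -34.152556
|P − Q| = √((44.048210 − -41.647)² + (-34.152556 − -10.608)²) = 88.870778

88.871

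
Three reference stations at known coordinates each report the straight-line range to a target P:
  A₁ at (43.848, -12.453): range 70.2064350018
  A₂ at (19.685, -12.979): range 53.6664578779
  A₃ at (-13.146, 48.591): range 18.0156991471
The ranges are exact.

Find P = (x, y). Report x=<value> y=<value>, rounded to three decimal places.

eq1: (x − 43.848)² + (y + 12.453)² = 70.2064350018²
eq2: (x − 19.685)² + (y + 12.979)² = 53.6664578779²
eq3: (x + 13.146)² + (y − 48.591)² = 18.0156991471²
eq1−eq2, eq1−eq3 (x²,y² cancel):
  -48.326·x − 1.052·y = 527.084168
  -113.988·x + 122.088·y = 5060.556384
det = -48.326·122.088 − -1.052·-113.988 = -6019.940064
x = (527.084168·122.088 − -1.052·5060.556384) / -6019.940064 = -11.573929
y = (-48.326·5060.556384 − 527.084168·-113.988) / -6019.940064 = 30.644022

x=-11.574 y=30.644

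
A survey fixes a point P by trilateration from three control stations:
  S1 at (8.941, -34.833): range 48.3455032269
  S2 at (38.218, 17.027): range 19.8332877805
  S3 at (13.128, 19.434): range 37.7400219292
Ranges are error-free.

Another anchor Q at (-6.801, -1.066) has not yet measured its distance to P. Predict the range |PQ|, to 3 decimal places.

51.098

eq1: (x − 8.941)² + (y + 34.833)² = 48.3455032269²
eq2: (x − 38.218)² + (y − 17.027)² = 19.8332877805²
eq3: (x − 13.128)² + (y − 19.434)² = 37.7400219292²
eq2−eq3, eq2−eq1 (x²,y² cancel):
  -50.180·x + 4.814·y = -2231.459464
  -58.554·x − 103.720·y = -2401.183261
det = -50.180·-103.720 − 4.814·-58.554 = 5486.548556
x = (-2231.459464·-103.720 − 4.814·-2401.183261) / 5486.548556 = 44.291282
y = (-50.180·-2401.183261 − -2231.459464·-58.554) / 5486.548556 = -1.853533
|P − Q| = √((44.291282 − -6.801)² + (-1.853533 − -1.066)²) = 51.098352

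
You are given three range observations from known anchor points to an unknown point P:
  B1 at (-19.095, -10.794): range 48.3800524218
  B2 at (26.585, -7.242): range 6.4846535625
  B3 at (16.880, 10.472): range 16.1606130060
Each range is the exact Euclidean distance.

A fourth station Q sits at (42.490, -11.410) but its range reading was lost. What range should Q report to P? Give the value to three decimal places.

17.626

eq1: (x + 19.095)² + (y + 10.794)² = 48.3800524218²
eq2: (x − 26.585)² + (y + 7.242)² = 6.4846535625²
eq3: (x − 16.880)² + (y − 10.472)² = 16.1606130060²
eq2−eq3, eq2−eq1 (x²,y² cancel):
  -19.410·x + 35.428·y = -583.726286
  -91.360·x − 7.104·y = -2576.658069
det = -19.410·-7.104 − 35.428·-91.360 = 3374.590720
x = (-583.726286·-7.104 − 35.428·-2576.658069) / 3374.590720 = 28.279765
y = (-19.410·-2576.658069 − -583.726286·-91.360) / 3374.590720 = -0.982727
|P − Q| = √((28.279765 − 42.490)² + (-0.982727 − -11.410)²) = 17.625516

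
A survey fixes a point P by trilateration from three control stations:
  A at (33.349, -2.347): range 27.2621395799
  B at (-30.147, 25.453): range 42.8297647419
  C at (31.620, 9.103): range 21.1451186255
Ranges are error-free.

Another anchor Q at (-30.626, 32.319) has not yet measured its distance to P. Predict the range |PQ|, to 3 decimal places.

45.733

eq1: (x − 33.349)² + (y + 2.347)² = 27.2621395799²
eq2: (x + 30.147)² + (y − 25.453)² = 42.8297647419²
eq3: (x − 31.620)² + (y − 9.103)² = 21.1451186255²
eq2−eq3, eq2−eq1 (x²,y² cancel):
  123.534·x − 32.700·y = 913.264897
  126.992·x − 55.600·y = 652.131885
det = 123.534·-55.600 − -32.700·126.992 = -2715.852000
x = (913.264897·-55.600 − -32.700·652.131885) / -2715.852000 = 10.844779
y = (123.534·652.131885 − 913.264897·126.992) / -2715.852000 = 13.040797
|P − Q| = √((10.844779 − -30.626)² + (13.040797 − 32.319)²) = 45.732643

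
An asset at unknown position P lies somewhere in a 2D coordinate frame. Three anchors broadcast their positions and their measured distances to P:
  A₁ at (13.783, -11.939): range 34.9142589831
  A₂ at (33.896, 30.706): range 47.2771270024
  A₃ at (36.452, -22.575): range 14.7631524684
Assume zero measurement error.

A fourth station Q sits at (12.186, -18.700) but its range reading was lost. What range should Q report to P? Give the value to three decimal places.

36.711

eq1: (x − 13.783)² + (y + 11.939)² = 34.9142589831²
eq2: (x − 33.896)² + (y − 30.706)² = 47.2771270024²
eq3: (x − 36.452)² + (y + 22.575)² = 14.7631524684²
eq2−eq1, eq2−eq3 (x²,y² cancel):
  -40.226·x − 85.290·y = -743.165185
  5.112·x − 106.562·y = 1763.757744
det = -40.226·-106.562 − -85.290·5.112 = 4722.565492
x = (-743.165185·-106.562 − -85.290·1763.757744) / 4722.565492 = 48.622738
y = (-40.226·1763.757744 − -743.165185·5.112) / 4722.565492 = -14.218936
|P − Q| = √((48.622738 − 12.186)² + (-14.218936 − -18.700)²) = 36.711249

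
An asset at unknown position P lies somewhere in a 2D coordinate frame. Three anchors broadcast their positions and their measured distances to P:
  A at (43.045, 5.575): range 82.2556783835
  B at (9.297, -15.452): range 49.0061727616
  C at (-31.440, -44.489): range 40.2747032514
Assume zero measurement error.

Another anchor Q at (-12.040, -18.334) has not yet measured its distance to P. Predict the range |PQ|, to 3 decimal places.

eq1: (x − 43.045)² + (y − 5.575)² = 82.2556783835²
eq2: (x − 9.297)² + (y + 15.452)² = 49.0061727616²
eq3: (x + 31.440)² + (y + 44.489)² = 40.2747032514²
eq3−eq2, eq3−eq1 (x²,y² cancel):
  81.474·x + 58.074·y = -3422.099455
  148.970·x + 100.128·y = -6227.736975
det = 81.474·100.128 − 58.074·148.970 = -493.455108
x = (-3422.099455·100.128 − 58.074·-6227.736975) / -493.455108 = -38.547829
y = (81.474·-6227.736975 − -3422.099455·148.970) / -493.455108 = -4.846466
|P − Q| = √((-38.547829 − -12.040)² + (-4.846466 − -18.334)²) = 29.741865

29.742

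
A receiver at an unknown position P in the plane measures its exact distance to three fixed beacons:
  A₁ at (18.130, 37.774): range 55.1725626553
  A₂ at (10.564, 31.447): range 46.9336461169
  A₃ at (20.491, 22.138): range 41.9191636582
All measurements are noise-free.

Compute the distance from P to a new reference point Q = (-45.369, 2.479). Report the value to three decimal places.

47.908

eq1: (x − 18.130)² + (y − 37.774)² = 55.1725626553²
eq2: (x − 10.564)² + (y − 31.447)² = 46.9336461169²
eq3: (x − 20.491)² + (y − 22.138)² = 41.9191636582²
eq3−eq2, eq3−eq1 (x²,y² cancel):
  -19.854·x + 18.618·y = -255.011076
  -4.722·x + 31.272·y = -441.195537
det = -19.854·31.272 − 18.618·-4.722 = -532.960092
x = (-255.011076·31.272 − 18.618·-441.195537) / -532.960092 = -0.449325
y = (-19.854·-441.195537 − -255.011076·-4.722) / -532.960092 = -14.176172
|P − Q| = √((-0.449325 − -45.369)² + (-14.176172 − 2.479)²) = 47.907953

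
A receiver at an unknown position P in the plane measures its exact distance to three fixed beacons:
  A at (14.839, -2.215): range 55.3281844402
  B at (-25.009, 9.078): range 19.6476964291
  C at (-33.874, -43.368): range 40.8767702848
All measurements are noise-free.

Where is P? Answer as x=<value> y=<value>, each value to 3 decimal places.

eq1: (x − 14.839)² + (y + 2.215)² = 55.3281844402²
eq2: (x + 25.009)² + (y − 9.078)² = 19.6476964291²
eq3: (x + 33.874)² + (y + 43.368)² = 40.8767702848²
eq2−eq1, eq2−eq3 (x²,y² cancel):
  79.696·x − 22.586·y = -3157.934037
  -17.730·x − 104.892·y = 1035.492761
det = 79.696·-104.892 − -22.586·-17.730 = -8759.922612
x = (-3157.934037·-104.892 − -22.586·1035.492761) / -8759.922612 = -40.483195
y = (79.696·1035.492761 − -3157.934037·-17.730) / -8759.922612 = -3.029075

x=-40.483 y=-3.029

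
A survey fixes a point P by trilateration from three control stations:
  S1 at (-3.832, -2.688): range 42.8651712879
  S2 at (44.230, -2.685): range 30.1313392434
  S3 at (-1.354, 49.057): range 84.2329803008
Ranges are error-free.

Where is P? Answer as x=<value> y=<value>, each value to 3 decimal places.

eq1: (x + 3.832)² + (y + 2.688)² = 42.8651712879²
eq2: (x − 44.230)² + (y + 2.685)² = 30.1313392434²
eq3: (x + 1.354)² + (y − 49.057)² = 84.2329803008²
eq2−eq1, eq2−eq3 (x²,y² cancel):
  -96.124·x − 0.006·y = -2871.117862
  -91.168·x + 103.484·y = -5742.376926
det = -96.124·103.484 − -0.006·-91.168 = -9947.843024
x = (-2871.117862·103.484 − -0.006·-5742.376926) / -9947.843024 = 29.870718
y = (-96.124·-5742.376926 − -2871.117862·-91.168) / -9947.843024 = -29.174783

x=29.871 y=-29.175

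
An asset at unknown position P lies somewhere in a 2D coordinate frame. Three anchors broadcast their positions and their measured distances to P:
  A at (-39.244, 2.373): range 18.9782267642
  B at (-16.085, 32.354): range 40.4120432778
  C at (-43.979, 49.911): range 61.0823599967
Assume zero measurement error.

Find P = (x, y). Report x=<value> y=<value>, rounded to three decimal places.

x=-23.012 y=-7.460

eq1: (x + 39.244)² + (y − 2.373)² = 18.9782267642²
eq2: (x + 16.085)² + (y − 32.354)² = 40.4120432778²
eq3: (x + 43.979)² + (y − 49.911)² = 61.0823599967²
eq1−eq2, eq1−eq3 (x²,y² cancel):
  46.318·x + 59.962·y = -1513.174275
  -9.470·x + 95.076·y = -491.343915
det = 46.318·95.076 − 59.962·-9.470 = 4971.570308
x = (-1513.174275·95.076 − 59.962·-491.343915) / 4971.570308 = -23.011762
y = (46.318·-491.343915 − -1513.174275·-9.470) / 4971.570308 = -7.459983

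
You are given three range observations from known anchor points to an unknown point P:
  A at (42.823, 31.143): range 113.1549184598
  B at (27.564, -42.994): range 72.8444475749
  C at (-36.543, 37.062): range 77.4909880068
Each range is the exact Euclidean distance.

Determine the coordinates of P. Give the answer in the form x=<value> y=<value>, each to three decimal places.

eq1: (x − 42.823)² + (y − 31.143)² = 113.1549184598²
eq2: (x − 27.564)² + (y + 42.994)² = 72.8444475749²
eq3: (x + 36.543)² + (y − 37.062)² = 77.4909880068²
eq2−eq3, eq2−eq1 (x²,y² cancel):
  -128.214·x + 160.112·y = -597.815119
  30.518·x + 148.274·y = -7302.284383
det = -128.214·148.274 − 160.112·30.518 = -23897.100652
x = (-597.815119·148.274 − 160.112·-7302.284383) / -23897.100652 = -45.216486
y = (-128.214·-7302.284383 − -597.815119·30.518) / -23897.100652 = -39.942051

x=-45.216 y=-39.942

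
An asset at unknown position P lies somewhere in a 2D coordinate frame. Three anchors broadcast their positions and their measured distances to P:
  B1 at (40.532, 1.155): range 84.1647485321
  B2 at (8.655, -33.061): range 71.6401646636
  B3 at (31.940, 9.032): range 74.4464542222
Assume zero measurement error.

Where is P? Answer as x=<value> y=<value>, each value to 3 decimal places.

eq1: (x − 40.532)² + (y − 1.155)² = 84.1647485321²
eq2: (x − 8.655)² + (y + 33.061)² = 71.6401646636²
eq3: (x − 31.940)² + (y − 9.032)² = 74.4464542222²
eq1−eq3, eq1−eq2 (x²,y² cancel):
  -17.184·x + 15.754·y = 998.993924
  -63.754·x − 68.432·y = 1475.153399
det = -17.184·-68.432 − 15.754·-63.754 = 2180.316004
x = (998.993924·-68.432 − 15.754·1475.153399) / 2180.316004 = -42.013506
y = (-17.184·1475.153399 − 998.993924·-63.754) / 2180.316004 = 17.584984

x=-42.014 y=17.585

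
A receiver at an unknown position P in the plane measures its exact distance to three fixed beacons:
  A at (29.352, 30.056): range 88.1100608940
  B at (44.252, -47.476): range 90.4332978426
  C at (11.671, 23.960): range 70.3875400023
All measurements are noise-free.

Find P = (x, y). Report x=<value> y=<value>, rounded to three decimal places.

x=-42.290 y=-21.235

eq1: (x − 29.352)² + (y − 30.056)² = 88.1100608940²
eq2: (x − 44.252)² + (y + 47.476)² = 90.4332978426²
eq3: (x − 11.671)² + (y − 23.960)² = 70.3875400023²
eq1−eq3, eq1−eq2 (x²,y² cancel):
  -35.362·x − 12.192·y = 1754.367844
  29.800·x − 155.064·y = 2032.508512
det = -35.362·-155.064 − -12.192·29.800 = 5846.694768
x = (1754.367844·-155.064 − -12.192·2032.508512) / 5846.694768 = -42.290381
y = (-35.362·2032.508512 − 1754.367844·29.800) / 5846.694768 = -21.234857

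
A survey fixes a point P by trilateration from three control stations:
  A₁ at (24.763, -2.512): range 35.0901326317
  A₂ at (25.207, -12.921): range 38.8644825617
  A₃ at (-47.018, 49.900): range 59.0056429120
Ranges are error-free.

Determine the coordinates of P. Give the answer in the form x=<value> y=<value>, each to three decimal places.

eq1: (x − 24.763)² + (y + 2.512)² = 35.0901326317²
eq2: (x − 25.207)² + (y + 12.921)² = 38.8644825617²
eq3: (x + 47.018)² + (y − 49.900)² = 59.0056429120²
eq1−eq2, eq1−eq3 (x²,y² cancel):
  0.888·x − 20.818·y = -96.301820
  -143.562·x + 104.824·y = 1830.837524
det = 0.888·104.824 − -20.818·-143.562 = -2895.590004
x = (-96.301820·104.824 − -20.818·1830.837524) / -2895.590004 = -9.676658
y = (0.888·1830.837524 − -96.301820·-143.562) / -2895.590004 = 4.213130

x=-9.677 y=4.213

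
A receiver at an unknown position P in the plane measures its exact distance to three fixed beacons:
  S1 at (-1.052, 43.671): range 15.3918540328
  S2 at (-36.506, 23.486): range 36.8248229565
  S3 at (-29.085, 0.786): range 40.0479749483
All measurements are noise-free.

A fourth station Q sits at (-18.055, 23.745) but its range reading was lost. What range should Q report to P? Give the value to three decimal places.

eq1: (x + 1.052)² + (y − 43.671)² = 15.3918540328²
eq2: (x + 36.506)² + (y − 23.486)² = 36.8248229565²
eq3: (x + 29.085)² + (y − 0.786)² = 40.0479749483²
eq3−eq2, eq3−eq1 (x²,y² cancel):
  -14.842·x + 45.400·y = 1285.497923
  56.066·x + 85.770·y = 2428.639051
det = -14.842·85.770 − 45.400·56.066 = -3818.394740
x = (1285.497923·85.770 − 45.400·2428.639051) / -3818.394740 = 0.000800
y = (-14.842·2428.639051 − 1285.497923·56.066) / -3818.394740 = 28.315194
|P − Q| = √((0.000800 − -18.055)² + (28.315194 − 23.745)²) = 18.625214

18.625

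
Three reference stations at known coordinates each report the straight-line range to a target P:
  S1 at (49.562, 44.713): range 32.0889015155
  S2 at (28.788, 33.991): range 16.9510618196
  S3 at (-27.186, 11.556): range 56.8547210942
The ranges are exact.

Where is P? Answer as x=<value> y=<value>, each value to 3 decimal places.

eq1: (x − 49.562)² + (y − 44.713)² = 32.0889015155²
eq2: (x − 28.788)² + (y − 33.991)² = 16.9510618196²
eq3: (x + 27.186)² + (y − 11.556)² = 56.8547210942²
eq1−eq3, eq1−eq2 (x²,y² cancel):
  -153.496·x − 66.314·y = -5785.786191
  -41.548·x − 21.444·y = -1729.148084
det = -153.496·-21.444 − -66.314·-41.548 = 536.354152
x = (-5785.786191·-21.444 − -66.314·-1729.148084) / 536.354152 = 17.532582
y = (-153.496·-1729.148084 − -5785.786191·-41.548) / 536.354152 = 46.665938

x=17.533 y=46.666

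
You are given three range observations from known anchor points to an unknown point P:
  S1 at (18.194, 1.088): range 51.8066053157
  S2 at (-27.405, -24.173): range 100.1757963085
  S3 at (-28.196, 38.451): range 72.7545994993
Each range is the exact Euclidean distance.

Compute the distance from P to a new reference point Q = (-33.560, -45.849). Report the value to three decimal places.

eq1: (x − 18.194)² + (y − 1.088)² = 51.8066053157²
eq2: (x + 27.405)² + (y + 24.173)² = 100.1757963085²
eq3: (x + 28.196)² + (y − 38.451)² = 72.7545994993²
eq1−eq2, eq1−eq3 (x²,y² cancel):
  -91.198·x − 50.522·y = -6348.103238
  -92.780·x + 74.726·y = -668.018957
det = -91.198·74.726 − -50.522·-92.780 = -11502.292908
x = (-6348.103238·74.726 − -50.522·-668.018957) / -11502.292908 = 44.175367
y = (-91.198·-668.018957 − -6348.103238·-92.780) / -11502.292908 = 45.908675
|P − Q| = √((44.175367 − -33.560)² + (45.908675 − -45.849)²) = 120.259130

120.259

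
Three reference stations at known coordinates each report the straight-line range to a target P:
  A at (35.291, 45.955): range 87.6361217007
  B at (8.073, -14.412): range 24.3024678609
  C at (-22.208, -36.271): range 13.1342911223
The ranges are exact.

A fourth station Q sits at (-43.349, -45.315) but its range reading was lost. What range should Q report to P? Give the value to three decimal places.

35.713

eq1: (x − 35.291)² + (y − 45.955)² = 87.6361217007²
eq2: (x − 8.073)² + (y + 14.412)² = 24.3024678609²
eq3: (x + 22.208)² + (y + 36.271)² = 13.1342911223²
eq1−eq2, eq1−eq3 (x²,y² cancel):
  -54.436·x − 120.734·y = 4005.042250
  -114.998·x − 164.452·y = 5959.044222
det = -54.436·-164.452 − -120.734·-114.998 = -4932.059460
x = (4005.042250·-164.452 − -120.734·5959.044222) / -4932.059460 = -12.331976
y = (-54.436·5959.044222 − 4005.042250·-114.998) / -4932.059460 = -27.612262
|P − Q| = √((-12.331976 − -43.349)² + (-27.612262 − -45.315)²) = 35.713341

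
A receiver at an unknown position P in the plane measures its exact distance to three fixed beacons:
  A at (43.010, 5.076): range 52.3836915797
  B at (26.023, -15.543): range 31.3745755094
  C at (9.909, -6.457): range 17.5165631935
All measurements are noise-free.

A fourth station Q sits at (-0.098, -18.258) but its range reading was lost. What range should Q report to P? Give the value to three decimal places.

eq1: (x − 43.010)² + (y − 5.076)² = 52.3836915797²
eq2: (x − 26.023)² + (y + 15.543)² = 31.3745755094²
eq3: (x − 9.909)² + (y + 6.457)² = 17.5165631935²
eq3−eq2, eq3−eq1 (x²,y² cancel):
  32.228·x − 18.172·y = 101.366246
  66.202·x + 23.066·y = -701.476411
det = 32.228·23.066 − -18.172·66.202 = 1946.393792
x = (101.366246·23.066 − -18.172·-701.476411) / 1946.393792 = -5.347898
y = (32.228·-701.476411 − 101.366246·66.202) / 1946.393792 = -15.062641
|P − Q| = √((-5.347898 − -0.098)² + (-15.062641 − -18.258)²) = 6.145873

6.146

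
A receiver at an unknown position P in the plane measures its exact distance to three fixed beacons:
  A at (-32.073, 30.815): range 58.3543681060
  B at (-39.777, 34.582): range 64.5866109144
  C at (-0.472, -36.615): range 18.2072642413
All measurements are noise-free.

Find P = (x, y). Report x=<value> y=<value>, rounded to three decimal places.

eq1: (x + 32.073)² + (y − 30.815)² = 58.3543681060²
eq2: (x + 39.777)² + (y − 34.582)² = 64.5866109144²
eq3: (x + 0.472)² + (y + 36.615)² = 18.2072642413²
eq3−eq2, eq3−eq1 (x²,y² cancel):
  -78.610·x + 142.394·y = -2402.682394
  -63.202·x + 134.860·y = -2436.367261
det = -78.610·134.860 − 142.394·-63.202 = -1601.759012
x = (-2402.682394·134.860 − 142.394·-2436.367261) / -1601.759012 = -14.295741
y = (-78.610·-2436.367261 − -2402.682394·-63.202) / -1601.759012 = -24.765584

x=-14.296 y=-24.766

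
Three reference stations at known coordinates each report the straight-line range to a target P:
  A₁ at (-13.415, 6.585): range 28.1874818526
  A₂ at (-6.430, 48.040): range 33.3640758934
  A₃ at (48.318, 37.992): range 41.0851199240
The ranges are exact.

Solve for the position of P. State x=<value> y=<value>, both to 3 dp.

eq1: (x + 13.415)² + (y − 6.585)² = 28.1874818526²
eq2: (x + 6.430)² + (y − 48.040)² = 33.3640758934²
eq3: (x − 48.318)² + (y − 37.992)² = 41.0851199240²
eq1−eq2, eq1−eq3 (x²,y² cancel):
  13.970·x + 82.910·y = 1807.234623
  123.466·x + 62.814·y = 2661.243792
det = 13.970·62.814 − 82.910·123.466 = -9359.054480
x = (1807.234623·62.814 − 82.910·2661.243792) / -9359.054480 = 11.446037
y = (13.970·2661.243792 − 1807.234623·123.466) / -9359.054480 = 19.868936

x=11.446 y=19.869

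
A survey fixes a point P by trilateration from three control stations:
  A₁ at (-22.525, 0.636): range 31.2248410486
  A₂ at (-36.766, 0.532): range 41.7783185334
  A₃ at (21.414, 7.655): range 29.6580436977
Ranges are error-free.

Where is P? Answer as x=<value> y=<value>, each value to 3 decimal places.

x=-2.773 y=24.819

eq1: (x + 22.525)² + (y − 0.636)² = 31.2248410486²
eq2: (x + 36.766)² + (y − 0.532)² = 41.7783185334²
eq3: (x − 21.414)² + (y − 7.655)² = 29.6580436977²
eq1−eq2, eq1−eq3 (x²,y² cancel):
  -28.482·x − 0.208·y = 73.804458
  87.878·x + 14.038·y = 104.769443
det = -28.482·14.038 − -0.208·87.878 = -381.551692
x = (73.804458·14.038 − -0.208·104.769443) / -381.551692 = -2.772518
y = (-28.482·104.769443 − 73.804458·87.878) / -381.551692 = 24.819262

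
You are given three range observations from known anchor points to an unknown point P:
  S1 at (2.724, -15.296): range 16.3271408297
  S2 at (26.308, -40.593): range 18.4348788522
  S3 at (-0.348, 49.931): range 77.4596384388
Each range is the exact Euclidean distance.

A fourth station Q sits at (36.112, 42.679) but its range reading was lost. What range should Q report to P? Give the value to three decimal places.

71.809

eq1: (x − 2.724)² + (y + 15.296)² = 16.3271408297²
eq2: (x − 26.308)² + (y + 40.593)² = 18.4348788522²
eq3: (x + 0.348)² + (y − 49.931)² = 77.4596384388²
eq2−eq1, eq2−eq3 (x²,y² cancel):
  -47.168·x + 50.594·y = -2025.245490
  -53.312·x + 181.048·y = -5506.827477
det = -47.168·181.048 − 50.594·-53.312 = -5842.404736
x = (-2025.245490·181.048 − 50.594·-5506.827477) / -5842.404736 = 15.071571
y = (-47.168·-5506.827477 − -2025.245490·-53.312) / -5842.404736 = -25.978370
|P − Q| = √((15.071571 − 36.112)² + (-25.978370 − 42.679)²) = 71.809011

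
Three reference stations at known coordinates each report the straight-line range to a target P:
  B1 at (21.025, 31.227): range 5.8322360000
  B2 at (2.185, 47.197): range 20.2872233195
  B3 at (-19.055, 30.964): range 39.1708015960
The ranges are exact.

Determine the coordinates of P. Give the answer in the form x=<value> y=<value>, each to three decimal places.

x=19.664 y=36.898

eq1: (x − 21.025)² + (y − 31.227)² = 5.8322360000²
eq2: (x − 2.185)² + (y − 47.197)² = 20.2872233195²
eq3: (x + 19.055)² + (y − 30.964)² = 39.1708015960²
eq3−eq1, eq3−eq2 (x²,y² cancel):
  80.160·x + 0.526·y = 1595.650554
  42.480·x + 32.466·y = 2033.248981
det = 80.160·32.466 − 0.526·42.480 = 2580.130080
x = (1595.650554·32.466 − 0.526·2033.248981) / 2580.130080 = 19.663699
y = (80.160·2033.248981 − 1595.650554·42.480) / 2580.130080 = 36.898141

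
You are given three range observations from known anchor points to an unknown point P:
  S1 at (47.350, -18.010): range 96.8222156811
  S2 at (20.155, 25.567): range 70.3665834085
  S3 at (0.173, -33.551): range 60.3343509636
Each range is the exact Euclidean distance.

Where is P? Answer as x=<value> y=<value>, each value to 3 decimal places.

x=-46.890 y=4.202

eq1: (x − 47.350)² + (y + 18.010)² = 96.8222156811²
eq2: (x − 20.155)² + (y − 25.567)² = 70.3665834085²
eq3: (x − 0.173)² + (y + 33.551)² = 60.3343509636²
eq2−eq3, eq2−eq1 (x²,y² cancel):
  -39.964·x − 118.236·y = 1377.026170
  54.390·x − 87.154·y = -2916.598303
det = -39.964·-87.154 − -118.236·54.390 = 9913.878496
x = (1377.026170·-87.154 − -118.236·-2916.598303) / 9913.878496 = -46.889848
y = (-39.964·-2916.598303 − 1377.026170·54.390) / 9913.878496 = 4.202440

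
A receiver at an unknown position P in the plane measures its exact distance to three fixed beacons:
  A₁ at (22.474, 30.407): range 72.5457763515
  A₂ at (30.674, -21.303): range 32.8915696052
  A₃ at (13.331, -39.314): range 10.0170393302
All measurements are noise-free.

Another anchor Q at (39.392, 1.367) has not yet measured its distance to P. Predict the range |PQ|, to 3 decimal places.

eq1: (x − 22.474)² + (y − 30.407)² = 72.5457763515²
eq2: (x − 30.674)² + (y + 21.303)² = 32.8915696052²
eq3: (x − 13.331)² + (y + 39.314)² = 10.0170393302²
eq2−eq3, eq2−eq1 (x²,y² cancel):
  -34.686·x − 36.022·y = 1310.108346
  -16.400·x + 103.420·y = -4146.080075
det = -34.686·103.420 − -36.022·-16.400 = -4177.986920
x = (1310.108346·103.420 − -36.022·-4146.080075) / -4177.986920 = 3.317074
y = (-34.686·-4146.080075 − 1310.108346·-16.400) / -4177.986920 = -39.563721
|P − Q| = √((3.317074 − 39.392)² + (-39.563721 − 1.367)²) = 54.559364

54.559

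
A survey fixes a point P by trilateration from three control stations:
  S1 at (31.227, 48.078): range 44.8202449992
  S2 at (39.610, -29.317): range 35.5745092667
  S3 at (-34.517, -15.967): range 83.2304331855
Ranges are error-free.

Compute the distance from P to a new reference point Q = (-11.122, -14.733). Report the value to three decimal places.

eq1: (x − 31.227)² + (y − 48.078)² = 44.8202449992²
eq2: (x − 39.610)² + (y + 29.317)² = 35.5745092667²
eq3: (x + 34.517)² + (y + 15.967)² = 83.2304331855²
eq3−eq2, eq3−eq1 (x²,y² cancel):
  148.254·x − 26.700·y = 6643.829510
  131.488·x + 128.090·y = 6758.701881
det = 148.254·128.090 − -26.700·131.488 = 22500.584460
x = (6643.829510·128.090 − -26.700·6758.701881) / 22500.584460 = 45.841719
y = (148.254·6758.701881 − 6643.829510·131.488) / 22500.584460 = 5.707440
|P − Q| = √((45.841719 − -11.122)² + (5.707440 − -14.733)²) = 60.520053

60.520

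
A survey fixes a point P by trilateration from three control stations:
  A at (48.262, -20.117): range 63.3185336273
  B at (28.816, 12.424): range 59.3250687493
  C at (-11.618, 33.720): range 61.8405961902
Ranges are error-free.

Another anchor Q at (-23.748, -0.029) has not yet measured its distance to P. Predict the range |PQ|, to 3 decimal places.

29.490

eq1: (x − 48.262)² + (y + 20.117)² = 63.3185336273²
eq2: (x − 28.816)² + (y − 12.424)² = 59.3250687493²
eq3: (x + 11.618)² + (y − 33.720)² = 61.8405961902²
eq1−eq2, eq1−eq3 (x²,y² cancel):
  -38.892·x + 65.082·y = -1259.423782
  -119.760·x + 107.674·y = -1276.920645
det = -38.892·107.674 − 65.082·-119.760 = 3606.563112
x = (-1259.423782·107.674 − 65.082·-1276.920645) / 3606.563112 = -14.557529
y = (-38.892·-1276.920645 − -1259.423782·-119.760) / 3606.563112 = -28.050693
|P − Q| = √((-14.557529 − -23.748)² + (-28.050693 − -0.029)²) = 29.490338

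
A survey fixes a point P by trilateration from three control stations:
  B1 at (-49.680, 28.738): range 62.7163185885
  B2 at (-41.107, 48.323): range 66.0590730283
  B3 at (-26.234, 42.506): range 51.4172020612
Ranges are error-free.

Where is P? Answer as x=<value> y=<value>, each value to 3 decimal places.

eq1: (x + 49.680)² + (y − 28.738)² = 62.7163185885²
eq2: (x + 41.107)² + (y − 48.323)² = 66.0590730283²
eq3: (x + 26.234)² + (y − 42.506)² = 51.4172020612²
eq1−eq3, eq1−eq2 (x²,y² cancel):
  46.892·x + 27.536·y = 490.615697
  17.146·x + 39.170·y = 300.458222
det = 46.892·39.170 − 27.536·17.146 = 1364.627384
x = (490.615697·39.170 − 27.536·300.458222) / 1364.627384 = 8.019771
y = (46.892·300.458222 − 490.615697·17.146) / 1364.627384 = 4.160103

x=8.020 y=4.160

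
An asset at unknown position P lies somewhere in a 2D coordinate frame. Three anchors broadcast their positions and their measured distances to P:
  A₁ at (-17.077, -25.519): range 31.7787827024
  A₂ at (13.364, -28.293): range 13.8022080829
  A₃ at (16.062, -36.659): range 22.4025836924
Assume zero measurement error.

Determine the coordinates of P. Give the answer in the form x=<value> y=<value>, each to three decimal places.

x=12.732 y=-14.505

eq1: (x + 17.077)² + (y + 25.519)² = 31.7787827024²
eq2: (x − 13.364)² + (y + 28.293)² = 13.8022080829²
eq3: (x − 16.062)² + (y + 36.659)² = 22.4025836924²
eq2−eq1, eq2−eq3 (x²,y² cancel):
  -60.882·x + 5.548·y = -855.637137
  5.396·x − 16.732·y = 311.404972
det = -60.882·-16.732 − 5.548·5.396 = 988.740616
x = (-855.637137·-16.732 − 5.548·311.404972) / 988.740616 = 12.732203
y = (-60.882·311.404972 − -855.637137·5.396) / 988.740616 = -14.505260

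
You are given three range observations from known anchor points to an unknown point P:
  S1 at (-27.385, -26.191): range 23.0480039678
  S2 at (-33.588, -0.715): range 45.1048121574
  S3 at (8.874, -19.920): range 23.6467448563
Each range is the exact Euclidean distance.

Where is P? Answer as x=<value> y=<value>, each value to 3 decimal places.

x=-7.181 y=-37.281

eq1: (x + 27.385)² + (y + 26.191)² = 23.0480039678²
eq2: (x + 33.588)² + (y + 0.715)² = 45.1048121574²
eq3: (x − 8.874)² + (y + 19.920)² = 23.6467448563²
eq3−eq2, eq3−eq1 (x²,y² cancel):
  -84.924·x + 38.410·y = -822.164844
  -72.518·x − 12.542·y = 988.310485
det = -84.924·-12.542 − 38.410·-72.518 = 3850.533188
x = (-822.164844·-12.542 − 38.410·988.310485) / 3850.533188 = -7.180672
y = (-84.924·988.310485 − -822.164844·-72.518) / 3850.533188 = -37.281338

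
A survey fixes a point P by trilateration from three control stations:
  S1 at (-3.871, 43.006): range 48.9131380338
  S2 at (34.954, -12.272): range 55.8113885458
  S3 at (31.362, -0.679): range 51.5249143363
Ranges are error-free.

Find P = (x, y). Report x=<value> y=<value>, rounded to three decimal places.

eq1: (x + 3.871)² + (y − 43.006)² = 48.9131380338²
eq2: (x − 34.954)² + (y + 12.272)² = 55.8113885458²
eq3: (x − 31.362)² + (y + 0.679)² = 51.5249143363²
eq1−eq3, eq1−eq2 (x²,y² cancel):
  70.466·x − 87.370·y = -1142.786317
  77.650·x − 110.556·y = -1214.532596
det = 70.466·-110.556 − -87.370·77.650 = -1006.158596
x = (-1142.786317·-110.556 − -87.370·-1214.532596) / -1006.158596 = -20.104357
y = (70.466·-1214.532596 − -1142.786317·77.650) / -1006.158596 = -3.134798

x=-20.104 y=-3.135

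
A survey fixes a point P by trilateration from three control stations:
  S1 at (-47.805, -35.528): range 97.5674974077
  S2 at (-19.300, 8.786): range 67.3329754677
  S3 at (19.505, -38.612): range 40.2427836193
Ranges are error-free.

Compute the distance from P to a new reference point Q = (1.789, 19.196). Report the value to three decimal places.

eq1: (x + 47.805)² + (y + 35.528)² = 97.5674974077²
eq2: (x + 19.300)² + (y − 8.786)² = 67.3329754677²
eq3: (x − 19.505)² + (y + 38.612)² = 40.2427836193²
eq2−eq1, eq2−eq3 (x²,y² cancel):
  -57.010·x − 88.628·y = -1887.813952
  77.610·x − 94.796·y = 4335.895725
det = -57.010·-94.796 − -88.628·77.610 = 12282.739040
x = (-1887.813952·-94.796 − -88.628·4335.895725) / 12282.739040 = 45.856138
y = (-57.010·4335.895725 − -1887.813952·77.610) / 12282.739040 = -8.196557
|P − Q| = √((45.856138 − 1.789)² + (-8.196557 − 19.196)²) = 51.887039

51.887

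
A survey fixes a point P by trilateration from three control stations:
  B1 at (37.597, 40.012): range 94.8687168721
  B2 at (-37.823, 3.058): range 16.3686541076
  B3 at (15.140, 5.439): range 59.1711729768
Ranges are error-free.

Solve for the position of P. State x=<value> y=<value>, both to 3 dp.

eq1: (x − 37.597)² + (y − 40.012)² = 94.8687168721²
eq2: (x + 37.823)² + (y − 3.058)² = 16.3686541076²
eq3: (x − 15.140)² + (y − 5.439)² = 59.1711729768²
eq1−eq3, eq1−eq2 (x²,y² cancel):
  -44.914·x − 69.146·y = 2743.153498
  -150.840·x − 73.908·y = 7157.576744
det = -44.914·-73.908 − -69.146·-150.840 = -7110.478728
x = (2743.153498·-73.908 − -69.146·7157.576744) / -7110.478728 = -41.091018
y = (-44.914·7157.576744 − 2743.153498·-150.840) / -7110.478728 = -12.981105

x=-41.091 y=-12.981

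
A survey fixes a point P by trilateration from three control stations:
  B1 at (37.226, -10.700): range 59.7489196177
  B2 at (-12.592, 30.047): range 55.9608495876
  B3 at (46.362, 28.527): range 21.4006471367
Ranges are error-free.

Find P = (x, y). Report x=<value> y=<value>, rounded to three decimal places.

x=40.068 y=48.981

eq1: (x − 37.226)² + (y + 10.700)² = 59.7489196177²
eq2: (x + 12.592)² + (y − 30.047)² = 55.9608495876²
eq3: (x − 46.362)² + (y − 28.527)² = 21.4006471367²
eq3−eq1, eq3−eq2 (x²,y² cancel):
  -18.272·x − 78.454·y = -4574.905395
  -117.908·x + 3.040·y = -4575.473089
det = -18.272·3.040 − -78.454·-117.908 = -9305.901112
x = (-4574.905395·3.040 − -78.454·-4575.473089) / -9305.901112 = 40.068326
y = (-18.272·-4575.473089 − -4574.905395·-117.908) / -9305.901112 = 48.981275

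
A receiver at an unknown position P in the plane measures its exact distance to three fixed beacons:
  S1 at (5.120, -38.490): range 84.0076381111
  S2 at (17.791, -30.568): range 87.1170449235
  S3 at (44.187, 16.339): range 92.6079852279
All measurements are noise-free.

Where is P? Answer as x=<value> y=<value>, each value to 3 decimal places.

eq1: (x − 5.120)² + (y + 38.490)² = 84.0076381111²
eq2: (x − 17.791)² + (y + 30.568)² = 87.1170449235²
eq3: (x − 44.187)² + (y − 16.339)² = 92.6079852279²
eq2−eq3, eq2−eq1 (x²,y² cancel):
  52.792·x + 93.814·y = -18.327827
  -25.342·x − 15.844·y = 788.868450
det = 52.792·-15.844 − 93.814·-25.342 = 1540.997940
x = (-18.327827·-15.844 − 93.814·788.868450) / 1540.997940 = -47.836870
y = (52.792·788.868450 − -18.327827·-25.342) / 1540.997940 = 26.723903

x=-47.837 y=26.724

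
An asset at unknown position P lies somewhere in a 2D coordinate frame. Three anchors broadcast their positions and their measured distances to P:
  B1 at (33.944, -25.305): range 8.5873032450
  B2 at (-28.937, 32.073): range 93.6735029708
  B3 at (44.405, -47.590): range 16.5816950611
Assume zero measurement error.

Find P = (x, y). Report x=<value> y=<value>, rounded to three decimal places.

x=39.680 y=-31.696

eq1: (x − 33.944)² + (y + 25.305)² = 8.5873032450²
eq2: (x + 28.937)² + (y − 32.073)² = 93.6735029708²
eq3: (x − 44.405)² + (y + 47.590)² = 16.5816950611²
eq2−eq1, eq2−eq3 (x²,y² cancel):
  125.762·x − 114.756·y = 8627.494245
  146.684·x − 159.326·y = 10870.357375
det = 125.762·-159.326 − -114.756·146.684 = -3204.287308
x = (8627.494245·-159.326 − -114.756·10870.357375) / -3204.287308 = 39.679781
y = (125.762·10870.357375 − 8627.494245·146.684) / -3204.287308 = -31.695821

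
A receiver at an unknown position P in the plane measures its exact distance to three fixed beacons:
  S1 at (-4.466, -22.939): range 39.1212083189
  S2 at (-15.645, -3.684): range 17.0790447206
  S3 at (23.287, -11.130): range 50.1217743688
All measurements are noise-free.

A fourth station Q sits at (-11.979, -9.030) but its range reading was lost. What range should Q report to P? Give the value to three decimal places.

eq1: (x + 4.466)² + (y + 22.939)² = 39.1212083189²
eq2: (x + 15.645)² + (y + 3.684)² = 17.0790447206²
eq3: (x − 23.287)² + (y + 11.130)² = 50.1217743688²
eq2−eq3, eq2−eq1 (x²,y² cancel):
  77.864·x − 14.892·y = -1812.675109
  22.358·x − 38.510·y = -950.970176
det = 77.864·-38.510 − -14.892·22.358 = -2665.587304
x = (-1812.675109·-38.510 − -14.892·-950.970176) / -2665.587304 = -20.875051
y = (77.864·-950.970176 − -1812.675109·22.358) / -2665.587304 = 12.574547
|P − Q| = √((-20.875051 − -11.979)² + (12.574547 − -9.030)²) = 23.364421

23.364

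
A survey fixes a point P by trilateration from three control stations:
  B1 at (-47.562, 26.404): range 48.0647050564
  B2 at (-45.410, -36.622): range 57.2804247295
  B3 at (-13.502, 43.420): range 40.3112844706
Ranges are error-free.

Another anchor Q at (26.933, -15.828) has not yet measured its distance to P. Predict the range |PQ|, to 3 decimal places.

eq1: (x + 47.562)² + (y − 26.404)² = 48.0647050564²
eq2: (x + 45.410)² + (y + 36.622)² = 57.2804247295²
eq3: (x + 13.502)² + (y − 43.420)² = 40.3112844706²
eq2−eq3, eq2−eq1 (x²,y² cancel):
  63.816·x + 160.084·y = 320.408822
  -4.304·x + 126.052·y = 526.907261
det = 63.816·126.052 − 160.084·-4.304 = 8733.135968
x = (320.408822·126.052 − 160.084·526.907261) / 8733.135968 = -5.033845
y = (63.816·526.907261 − 320.408822·-4.304) / 8733.135968 = 4.008200
|P − Q| = √((-5.033845 − 26.933)² + (4.008200 − -15.828)²) = 37.621190

37.621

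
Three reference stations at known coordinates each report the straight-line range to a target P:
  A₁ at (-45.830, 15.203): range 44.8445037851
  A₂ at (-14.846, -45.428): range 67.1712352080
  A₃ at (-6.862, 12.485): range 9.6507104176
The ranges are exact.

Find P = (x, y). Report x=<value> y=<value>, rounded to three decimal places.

x=-1.283 y=20.360

eq1: (x + 45.830)² + (y − 15.203)² = 44.8445037851²
eq2: (x + 14.846)² + (y + 45.428)² = 67.1712352080²
eq3: (x + 6.862)² + (y − 12.485)² = 9.6507104176²
eq3−eq1, eq3−eq2 (x²,y² cancel):
  -77.936·x + 5.436·y = 210.664532
  -15.968·x − 115.826·y = -2337.693997
det = -77.936·-115.826 − 5.436·-15.968 = 9113.817184
x = (210.664532·-115.826 − 5.436·-2337.693997) / 9113.817184 = -1.282967
y = (-77.936·-2337.693997 − 210.664532·-15.968) / 9113.817184 = 20.359681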